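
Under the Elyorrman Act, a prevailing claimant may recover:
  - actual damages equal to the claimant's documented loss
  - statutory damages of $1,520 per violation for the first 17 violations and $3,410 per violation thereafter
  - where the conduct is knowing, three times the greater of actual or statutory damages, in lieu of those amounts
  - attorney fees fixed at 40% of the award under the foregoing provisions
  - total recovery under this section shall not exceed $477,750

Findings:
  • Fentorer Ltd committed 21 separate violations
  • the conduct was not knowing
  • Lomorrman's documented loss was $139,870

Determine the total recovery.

$251,090

First 17 violations: 17 × $1,520 = $25,840
Remaining violations: (21 − 17) × $3,410 = $13,640
Statutory damages: $25,840 + $13,640 = $39,480
Conduct not knowing: the in-lieu enhancement does not apply.
Actual plus statutory damages: $139,870 + $39,480 = $179,350
Attorney fees: 40% of $179,350 = $71,740
Total before cap: $179,350 + $71,740 = $251,090
Cap at $477,750: $251,090 is within the cap, no reduction.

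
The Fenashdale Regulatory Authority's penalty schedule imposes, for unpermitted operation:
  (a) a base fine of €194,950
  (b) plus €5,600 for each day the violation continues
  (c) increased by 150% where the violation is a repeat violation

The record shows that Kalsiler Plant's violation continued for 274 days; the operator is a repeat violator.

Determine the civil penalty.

Per-day component: 274 × €5,600 = €1,534,400
Base plus per-day: €194,950 + €1,534,400 = €1,729,350
Enhancement: 150% of €1,729,350 = €2,594,025
Enhanced fine: €1,729,350 + €2,594,025 = €4,323,375

Civil penalty: €4,323,375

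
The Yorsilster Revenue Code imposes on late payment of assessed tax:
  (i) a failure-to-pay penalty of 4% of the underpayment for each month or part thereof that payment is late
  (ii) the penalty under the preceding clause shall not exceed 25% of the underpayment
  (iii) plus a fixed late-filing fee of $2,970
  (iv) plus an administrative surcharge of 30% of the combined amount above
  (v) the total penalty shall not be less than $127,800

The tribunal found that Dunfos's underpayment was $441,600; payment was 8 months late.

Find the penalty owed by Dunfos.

Accrued rate: 4% × 8 = 32%, capped at 25% → 25%
Failure-to-pay penalty: 25% of $441,600 = $110,400
Penalty before surcharge: $110,400 + $2,970 = $113,370
Administrative surcharge: 30% of $113,370 = $34,011
Total penalty: $113,370 + $34,011 = $147,381
Minimum $127,800: $147,381 meets the minimum, no increase.

Penalty: $147,381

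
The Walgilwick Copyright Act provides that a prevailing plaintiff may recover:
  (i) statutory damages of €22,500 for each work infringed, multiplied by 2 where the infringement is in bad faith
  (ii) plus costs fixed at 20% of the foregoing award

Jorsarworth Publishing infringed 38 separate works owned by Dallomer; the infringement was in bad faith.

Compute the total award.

Award: €2,052,000

Statutory damages: 38 × €22,500 = €855,000
Doubled: 2 × €855,000 = €1,710,000
Costs: 20% of €1,710,000 = €342,000
Award plus costs: €1,710,000 + €342,000 = €2,052,000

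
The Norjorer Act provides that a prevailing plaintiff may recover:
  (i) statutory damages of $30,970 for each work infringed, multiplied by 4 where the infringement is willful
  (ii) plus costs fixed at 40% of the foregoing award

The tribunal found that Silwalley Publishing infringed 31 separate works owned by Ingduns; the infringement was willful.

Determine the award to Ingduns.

$5,376,392

Statutory damages: 31 × $30,970 = $960,070
Multiplied by 4: 4 × $960,070 = $3,840,280
Costs: 40% of $3,840,280 = $1,536,112
Award plus costs: $3,840,280 + $1,536,112 = $5,376,392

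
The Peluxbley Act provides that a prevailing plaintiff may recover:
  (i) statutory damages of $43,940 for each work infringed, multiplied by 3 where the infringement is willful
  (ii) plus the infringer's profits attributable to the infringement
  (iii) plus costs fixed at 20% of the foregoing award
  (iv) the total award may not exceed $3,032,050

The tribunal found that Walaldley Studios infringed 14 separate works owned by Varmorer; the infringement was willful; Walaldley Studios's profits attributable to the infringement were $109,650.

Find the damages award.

Statutory damages: 14 × $43,940 = $615,160
Trebled: 3 × $615,160 = $1,845,480
Combined award: $1,845,480 + $109,650 = $1,955,130
Costs: 20% of $1,955,130 = $391,026
Award plus costs: $1,955,130 + $391,026 = $2,346,156
Cap at $3,032,050: $2,346,156 is within the cap, no reduction.

$2,346,156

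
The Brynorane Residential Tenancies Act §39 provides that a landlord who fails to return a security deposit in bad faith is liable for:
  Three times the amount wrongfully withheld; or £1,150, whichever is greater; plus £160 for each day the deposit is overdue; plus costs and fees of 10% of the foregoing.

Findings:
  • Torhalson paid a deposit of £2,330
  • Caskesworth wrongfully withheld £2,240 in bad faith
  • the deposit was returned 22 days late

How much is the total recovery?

Trebled: 3 × £2,240 = £6,720
Minimum £1,150: £6,720 meets the minimum, no increase.
Late-return penalty: 22 × £160 = £3,520
Damages plus late penalty: £6,720 + £3,520 = £10,240
Costs and fees: 10% of £10,240 = £1,024
Total recovery: £10,240 + £1,024 = £11,264

£11,264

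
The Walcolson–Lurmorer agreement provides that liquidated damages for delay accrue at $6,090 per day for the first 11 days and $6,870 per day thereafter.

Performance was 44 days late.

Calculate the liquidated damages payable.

Liquidated damages: $293,700

First 11 days: 11 × $6,090 = $66,990
Remaining days: (44 − 11) × $6,870 = $226,710
Accrued per-day damages: $66,990 + $226,710 = $293,700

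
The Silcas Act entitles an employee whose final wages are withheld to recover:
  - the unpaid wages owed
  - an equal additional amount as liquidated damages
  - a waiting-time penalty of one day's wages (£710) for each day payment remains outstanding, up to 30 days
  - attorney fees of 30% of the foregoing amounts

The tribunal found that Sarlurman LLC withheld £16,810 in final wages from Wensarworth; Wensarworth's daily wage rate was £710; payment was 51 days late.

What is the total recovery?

Liquidated damages (equal amount): £16,810
Penalty days: min(51, 30) = 30
Waiting-time penalty: 30 × £710 = £21,300
Subtotal: £16,810 + £16,810 + £21,300 = £54,920
Attorney fees: 30% of £54,920 = £16,476
Total award: £54,920 + £16,476 = £71,396

£71,396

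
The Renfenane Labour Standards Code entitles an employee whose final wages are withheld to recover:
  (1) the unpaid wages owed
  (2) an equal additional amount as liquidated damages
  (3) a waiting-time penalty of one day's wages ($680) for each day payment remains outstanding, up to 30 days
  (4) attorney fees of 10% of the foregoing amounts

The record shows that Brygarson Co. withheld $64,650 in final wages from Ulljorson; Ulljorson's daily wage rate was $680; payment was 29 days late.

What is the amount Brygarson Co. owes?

$163,922

Liquidated damages (equal amount): $64,650
Penalty days: min(29, 30) = 29
Waiting-time penalty: 29 × $680 = $19,720
Subtotal: $64,650 + $64,650 + $19,720 = $149,020
Attorney fees: 10% of $149,020 = $14,902
Total award: $149,020 + $14,902 = $163,922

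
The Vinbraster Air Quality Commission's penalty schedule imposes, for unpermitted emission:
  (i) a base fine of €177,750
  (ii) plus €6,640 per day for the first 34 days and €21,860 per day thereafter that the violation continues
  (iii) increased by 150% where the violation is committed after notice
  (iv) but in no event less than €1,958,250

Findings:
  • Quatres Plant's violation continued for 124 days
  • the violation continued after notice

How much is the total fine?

First 34 days: 34 × €6,640 = €225,760
Remaining days: (124 − 34) × €21,860 = €1,967,400
Per-day component: €225,760 + €1,967,400 = €2,193,160
Base plus per-day: €177,750 + €2,193,160 = €2,370,910
Enhancement: 150% of €2,370,910 = €3,556,365
Enhanced fine: €2,370,910 + €3,556,365 = €5,927,275
Minimum €1,958,250: €5,927,275 meets the minimum, no increase.

Civil penalty: €5,927,275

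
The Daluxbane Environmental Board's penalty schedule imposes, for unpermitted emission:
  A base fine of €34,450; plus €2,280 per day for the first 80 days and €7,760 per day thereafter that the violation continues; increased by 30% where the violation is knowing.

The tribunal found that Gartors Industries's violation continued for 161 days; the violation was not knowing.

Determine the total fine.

First 80 days: 80 × €2,280 = €182,400
Remaining days: (161 − 80) × €7,760 = €628,560
Per-day component: €182,400 + €628,560 = €810,960
Base plus per-day: €34,450 + €810,960 = €845,410
The violation was not knowing: no 30% increase.

€845,410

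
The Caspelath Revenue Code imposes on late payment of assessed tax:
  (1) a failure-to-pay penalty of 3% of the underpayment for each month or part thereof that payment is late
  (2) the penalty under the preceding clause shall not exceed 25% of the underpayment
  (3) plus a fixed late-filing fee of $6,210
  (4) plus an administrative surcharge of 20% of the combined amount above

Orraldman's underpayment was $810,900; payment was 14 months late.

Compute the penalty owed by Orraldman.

Penalty: $250,722

Accrued rate: 3% × 14 = 42%, capped at 25% → 25%
Failure-to-pay penalty: 25% of $810,900 = $202,725
Penalty before surcharge: $202,725 + $6,210 = $208,935
Administrative surcharge: 20% of $208,935 = $41,787
Total penalty: $208,935 + $41,787 = $250,722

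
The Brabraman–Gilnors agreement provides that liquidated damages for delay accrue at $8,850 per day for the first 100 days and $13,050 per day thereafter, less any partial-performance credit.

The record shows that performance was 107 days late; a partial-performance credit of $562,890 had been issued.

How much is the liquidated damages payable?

First 100 days: 100 × $8,850 = $885,000
Remaining days: (107 − 100) × $13,050 = $91,350
Accrued per-day damages: $885,000 + $91,350 = $976,350
Less partial-performance credit: $976,350 − $562,890 = $413,460

$413,460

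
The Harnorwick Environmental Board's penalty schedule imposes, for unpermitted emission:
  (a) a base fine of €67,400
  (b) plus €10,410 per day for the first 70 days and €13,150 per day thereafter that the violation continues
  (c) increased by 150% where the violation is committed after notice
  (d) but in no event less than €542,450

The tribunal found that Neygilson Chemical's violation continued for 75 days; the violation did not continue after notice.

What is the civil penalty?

€861,850

First 70 days: 70 × €10,410 = €728,700
Remaining days: (75 − 70) × €13,150 = €65,750
Per-day component: €728,700 + €65,750 = €794,450
Base plus per-day: €67,400 + €794,450 = €861,850
The violation did not continue after notice: no 150% increase.
Minimum €542,450: €861,850 meets the minimum, no increase.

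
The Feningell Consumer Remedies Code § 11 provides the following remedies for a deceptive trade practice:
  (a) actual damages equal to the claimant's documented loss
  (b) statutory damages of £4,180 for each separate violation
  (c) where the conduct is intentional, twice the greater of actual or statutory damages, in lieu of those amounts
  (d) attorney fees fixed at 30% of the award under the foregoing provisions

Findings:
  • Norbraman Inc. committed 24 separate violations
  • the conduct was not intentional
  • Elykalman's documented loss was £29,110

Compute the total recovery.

Statutory damages: 24 × £4,180 = £100,320
Conduct not intentional: the in-lieu enhancement does not apply.
Actual plus statutory damages: £29,110 + £100,320 = £129,430
Attorney fees: 30% of £129,430 = £38,829
Total recovery: £129,430 + £38,829 = £168,259

Total recovery: £168,259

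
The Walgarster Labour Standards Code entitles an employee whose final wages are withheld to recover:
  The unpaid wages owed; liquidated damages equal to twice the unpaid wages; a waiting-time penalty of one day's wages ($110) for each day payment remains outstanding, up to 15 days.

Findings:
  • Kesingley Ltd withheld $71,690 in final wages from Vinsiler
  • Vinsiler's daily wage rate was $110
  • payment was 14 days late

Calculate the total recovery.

Doubled: 2 × $71,690 = $143,380
Penalty days: min(14, 15) = 14
Waiting-time penalty: 14 × $110 = $1,540
Total award: $71,690 + $143,380 + $1,540 = $216,610

$216,610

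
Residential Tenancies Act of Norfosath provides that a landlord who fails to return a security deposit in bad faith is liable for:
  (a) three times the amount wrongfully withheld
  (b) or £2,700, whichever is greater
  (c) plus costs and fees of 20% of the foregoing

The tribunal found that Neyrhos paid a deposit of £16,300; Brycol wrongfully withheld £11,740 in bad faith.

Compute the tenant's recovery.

£42,264

Trebled: 3 × £11,740 = £35,220
Minimum £2,700: £35,220 meets the minimum, no increase.
Costs and fees: 20% of £35,220 = £7,044
Total recovery: £35,220 + £7,044 = £42,264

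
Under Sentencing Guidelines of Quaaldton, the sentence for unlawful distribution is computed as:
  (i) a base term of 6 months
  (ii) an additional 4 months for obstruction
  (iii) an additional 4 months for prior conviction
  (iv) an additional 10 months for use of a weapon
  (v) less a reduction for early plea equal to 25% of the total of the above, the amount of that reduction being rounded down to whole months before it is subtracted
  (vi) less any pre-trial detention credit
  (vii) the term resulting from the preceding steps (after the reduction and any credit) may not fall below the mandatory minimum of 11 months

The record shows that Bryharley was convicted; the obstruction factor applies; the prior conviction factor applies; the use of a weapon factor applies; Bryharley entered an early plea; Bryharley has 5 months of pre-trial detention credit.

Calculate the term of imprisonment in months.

13 months

Obstruction enhancement: +4 months
Prior conviction enhancement: +4 months
Use of a weapon enhancement: +10 months
Adjusted term: 6 months + 4 months + 4 months + 10 months = 24 months
Early plea reduction: 25% of 24 months = 6 months (rounded down)
After reduction: 24 − 6 = 18 months
Less pre-trial detention credit: 18 months − 5 months = 13 months
Minimum 11 months: 13 months meets the minimum, no increase.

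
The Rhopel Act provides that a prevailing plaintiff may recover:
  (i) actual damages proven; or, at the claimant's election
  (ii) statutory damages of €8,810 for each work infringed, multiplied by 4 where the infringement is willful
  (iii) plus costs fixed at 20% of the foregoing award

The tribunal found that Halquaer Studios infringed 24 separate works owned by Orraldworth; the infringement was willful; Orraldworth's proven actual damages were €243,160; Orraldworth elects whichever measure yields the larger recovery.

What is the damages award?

Statutory damages: 24 × €8,810 = €211,440
Multiplied by 4: 4 × €211,440 = €845,760
Greater of actual damages (€243,160) or enhanced statutory damages (€845,760): €845,760
Costs: 20% of €845,760 = €169,152
Award plus costs: €845,760 + €169,152 = €1,014,912

€1,014,912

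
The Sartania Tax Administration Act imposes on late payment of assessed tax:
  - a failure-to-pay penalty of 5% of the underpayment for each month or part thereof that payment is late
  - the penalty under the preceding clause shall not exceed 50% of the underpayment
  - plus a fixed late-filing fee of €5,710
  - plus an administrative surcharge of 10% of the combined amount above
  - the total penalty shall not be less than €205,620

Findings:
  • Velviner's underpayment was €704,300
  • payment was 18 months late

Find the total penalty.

Accrued rate: 5% × 18 = 90%, capped at 50% → 50%
Failure-to-pay penalty: 50% of €704,300 = €352,150
Penalty before surcharge: €352,150 + €5,710 = €357,860
Administrative surcharge: 10% of €357,860 = €35,786
Total penalty: €357,860 + €35,786 = €393,646
Minimum €205,620: €393,646 meets the minimum, no increase.

€393,646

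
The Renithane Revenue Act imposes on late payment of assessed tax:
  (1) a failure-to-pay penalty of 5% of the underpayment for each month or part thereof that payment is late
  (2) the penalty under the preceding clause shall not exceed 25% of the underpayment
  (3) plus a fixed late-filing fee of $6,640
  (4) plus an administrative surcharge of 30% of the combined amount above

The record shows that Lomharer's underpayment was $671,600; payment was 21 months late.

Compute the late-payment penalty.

Accrued rate: 5% × 21 = 105%, capped at 25% → 25%
Failure-to-pay penalty: 25% of $671,600 = $167,900
Penalty before surcharge: $167,900 + $6,640 = $174,540
Administrative surcharge: 30% of $174,540 = $52,362
Total penalty: $174,540 + $52,362 = $226,902

$226,902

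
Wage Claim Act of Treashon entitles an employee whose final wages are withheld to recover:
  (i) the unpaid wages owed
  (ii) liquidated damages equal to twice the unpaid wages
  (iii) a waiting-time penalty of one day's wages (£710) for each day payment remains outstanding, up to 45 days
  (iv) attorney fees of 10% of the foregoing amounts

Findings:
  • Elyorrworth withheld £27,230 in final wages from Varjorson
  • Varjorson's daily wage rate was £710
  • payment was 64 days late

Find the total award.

Doubled: 2 × £27,230 = £54,460
Penalty days: min(64, 45) = 45
Waiting-time penalty: 45 × £710 = £31,950
Subtotal: £27,230 + £54,460 + £31,950 = £113,640
Attorney fees: 10% of £113,640 = £11,364
Total award: £113,640 + £11,364 = £125,004

£125,004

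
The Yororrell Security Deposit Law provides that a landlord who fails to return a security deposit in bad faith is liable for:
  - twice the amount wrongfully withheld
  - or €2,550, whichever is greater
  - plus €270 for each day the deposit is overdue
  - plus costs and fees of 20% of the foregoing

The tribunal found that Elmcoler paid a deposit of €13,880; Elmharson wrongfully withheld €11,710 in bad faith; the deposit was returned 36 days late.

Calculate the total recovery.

Doubled: 2 × €11,710 = €23,420
Minimum €2,550: €23,420 meets the minimum, no increase.
Late-return penalty: 36 × €270 = €9,720
Damages plus late penalty: €23,420 + €9,720 = €33,140
Costs and fees: 20% of €33,140 = €6,628
Total recovery: €33,140 + €6,628 = €39,768

€39,768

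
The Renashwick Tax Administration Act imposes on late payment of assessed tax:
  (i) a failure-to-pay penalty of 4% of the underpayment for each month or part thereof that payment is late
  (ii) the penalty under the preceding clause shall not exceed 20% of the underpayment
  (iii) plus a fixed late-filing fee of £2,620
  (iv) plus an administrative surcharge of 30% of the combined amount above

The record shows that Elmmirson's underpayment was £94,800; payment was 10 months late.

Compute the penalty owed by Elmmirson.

Accrued rate: 4% × 10 = 40%, capped at 20% → 20%
Failure-to-pay penalty: 20% of £94,800 = £18,960
Penalty before surcharge: £18,960 + £2,620 = £21,580
Administrative surcharge: 30% of £21,580 = £6,474
Total penalty: £21,580 + £6,474 = £28,054

£28,054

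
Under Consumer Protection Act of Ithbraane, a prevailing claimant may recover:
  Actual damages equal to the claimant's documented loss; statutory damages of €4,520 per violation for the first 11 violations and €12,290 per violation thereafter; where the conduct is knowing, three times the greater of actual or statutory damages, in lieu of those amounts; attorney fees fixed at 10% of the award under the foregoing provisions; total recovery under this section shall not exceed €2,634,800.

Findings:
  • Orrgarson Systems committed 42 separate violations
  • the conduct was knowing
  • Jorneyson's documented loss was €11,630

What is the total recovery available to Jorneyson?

First 11 violations: 11 × €4,520 = €49,720
Remaining violations: (42 − 11) × €12,290 = €380,990
Statutory damages: €49,720 + €380,990 = €430,710
Greater of actual damages (€11,630) or statutory damages (€430,710): €430,710
Trebled: 3 × €430,710 = €1,292,130
Attorney fees: 10% of €1,292,130 = €129,213
Total before cap: €1,292,130 + €129,213 = €1,421,343
Cap at €2,634,800: €1,421,343 is within the cap, no reduction.

€1,421,343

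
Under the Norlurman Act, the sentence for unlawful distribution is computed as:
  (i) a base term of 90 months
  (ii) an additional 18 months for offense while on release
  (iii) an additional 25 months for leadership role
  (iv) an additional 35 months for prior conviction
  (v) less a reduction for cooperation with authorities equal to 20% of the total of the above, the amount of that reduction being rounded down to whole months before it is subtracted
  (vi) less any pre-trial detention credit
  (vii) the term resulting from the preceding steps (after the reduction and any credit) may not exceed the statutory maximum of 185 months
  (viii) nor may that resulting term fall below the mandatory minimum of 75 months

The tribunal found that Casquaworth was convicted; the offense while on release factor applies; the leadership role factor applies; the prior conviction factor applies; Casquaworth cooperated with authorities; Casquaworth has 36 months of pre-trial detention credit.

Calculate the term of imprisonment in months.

Offense while on release enhancement: +18 months
Leadership role enhancement: +25 months
Prior conviction enhancement: +35 months
Adjusted term: 90 months + 18 months + 25 months + 35 months = 168 months
Cooperation with authorities reduction: 20% of 168 months = 33 months (rounded down)
After reduction: 168 − 33 = 135 months
Less pre-trial detention credit: 135 months − 36 months = 99 months
Cap at 185 months: 99 months is within the cap, no reduction.
Minimum 75 months: 99 months meets the minimum, no increase.

99 months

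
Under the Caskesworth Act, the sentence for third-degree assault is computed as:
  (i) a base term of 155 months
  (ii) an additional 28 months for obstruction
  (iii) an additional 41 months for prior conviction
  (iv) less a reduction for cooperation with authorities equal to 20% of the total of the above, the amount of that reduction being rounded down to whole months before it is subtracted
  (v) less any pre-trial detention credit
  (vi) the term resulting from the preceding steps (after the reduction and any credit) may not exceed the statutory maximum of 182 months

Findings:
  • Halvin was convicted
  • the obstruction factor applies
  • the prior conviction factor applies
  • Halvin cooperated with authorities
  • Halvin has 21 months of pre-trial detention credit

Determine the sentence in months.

Obstruction enhancement: +28 months
Prior conviction enhancement: +41 months
Adjusted term: 155 months + 28 months + 41 months = 224 months
Cooperation with authorities reduction: 20% of 224 months = 44 months (rounded down)
After reduction: 224 − 44 = 180 months
Less pre-trial detention credit: 180 months − 21 months = 159 months
Cap at 182 months: 159 months is within the cap, no reduction.

Sentence: 159 months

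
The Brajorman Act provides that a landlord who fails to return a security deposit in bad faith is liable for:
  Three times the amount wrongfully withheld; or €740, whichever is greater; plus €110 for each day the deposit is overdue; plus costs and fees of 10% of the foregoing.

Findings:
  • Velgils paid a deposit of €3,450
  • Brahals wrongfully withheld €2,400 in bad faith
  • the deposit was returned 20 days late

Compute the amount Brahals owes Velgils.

Trebled: 3 × €2,400 = €7,200
Minimum €740: €7,200 meets the minimum, no increase.
Late-return penalty: 20 × €110 = €2,200
Damages plus late penalty: €7,200 + €2,200 = €9,400
Costs and fees: 10% of €9,400 = €940
Total recovery: €9,400 + €940 = €10,340

Recovery: €10,340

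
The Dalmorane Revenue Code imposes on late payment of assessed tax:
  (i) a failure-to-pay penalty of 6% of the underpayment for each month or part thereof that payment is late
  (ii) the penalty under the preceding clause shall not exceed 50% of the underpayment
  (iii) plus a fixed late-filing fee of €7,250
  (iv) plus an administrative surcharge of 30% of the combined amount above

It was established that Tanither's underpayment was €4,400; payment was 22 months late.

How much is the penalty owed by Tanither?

Accrued rate: 6% × 22 = 132%, capped at 50% → 50%
Failure-to-pay penalty: 50% of €4,400 = €2,200
Penalty before surcharge: €2,200 + €7,250 = €9,450
Administrative surcharge: 30% of €9,450 = €2,835
Total penalty: €9,450 + €2,835 = €12,285

€12,285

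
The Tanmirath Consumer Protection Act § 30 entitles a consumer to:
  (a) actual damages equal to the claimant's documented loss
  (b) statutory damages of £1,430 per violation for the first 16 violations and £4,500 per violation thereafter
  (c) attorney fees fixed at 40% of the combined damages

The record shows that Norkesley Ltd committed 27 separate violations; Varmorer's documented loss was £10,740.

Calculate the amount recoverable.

First 16 violations: 16 × £1,430 = £22,880
Remaining violations: (27 − 16) × £4,500 = £49,500
Statutory damages: £22,880 + £49,500 = £72,380
Combined damages: £10,740 + £72,380 = £83,120
Attorney fees: 40% of £83,120 = £33,248
Total recovery: £83,120 + £33,248 = £116,368

£116,368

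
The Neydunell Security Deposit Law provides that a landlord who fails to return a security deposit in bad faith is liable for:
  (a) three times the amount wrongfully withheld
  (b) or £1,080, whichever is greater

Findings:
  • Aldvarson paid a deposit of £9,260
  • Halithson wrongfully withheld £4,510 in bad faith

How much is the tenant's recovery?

Recovery: £13,530

Trebled: 3 × £4,510 = £13,530
Minimum £1,080: £13,530 meets the minimum, no increase.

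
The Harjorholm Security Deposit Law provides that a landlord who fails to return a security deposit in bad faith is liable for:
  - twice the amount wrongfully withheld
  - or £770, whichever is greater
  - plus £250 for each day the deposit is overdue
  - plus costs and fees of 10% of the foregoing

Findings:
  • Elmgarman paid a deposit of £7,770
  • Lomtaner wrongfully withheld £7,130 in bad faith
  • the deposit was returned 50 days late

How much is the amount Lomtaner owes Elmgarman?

Recovery: £29,436

Doubled: 2 × £7,130 = £14,260
Minimum £770: £14,260 meets the minimum, no increase.
Late-return penalty: 50 × £250 = £12,500
Damages plus late penalty: £14,260 + £12,500 = £26,760
Costs and fees: 10% of £26,760 = £2,676
Total recovery: £26,760 + £2,676 = £29,436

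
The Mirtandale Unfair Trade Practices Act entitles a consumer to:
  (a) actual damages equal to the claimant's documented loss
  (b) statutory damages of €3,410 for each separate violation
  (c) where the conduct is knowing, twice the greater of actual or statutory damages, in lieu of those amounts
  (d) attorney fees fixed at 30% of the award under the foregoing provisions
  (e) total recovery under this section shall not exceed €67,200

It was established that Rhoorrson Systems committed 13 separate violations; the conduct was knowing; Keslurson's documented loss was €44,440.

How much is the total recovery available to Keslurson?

Statutory damages: 13 × €3,410 = €44,330
Greater of actual damages (€44,440) or statutory damages (€44,330): €44,440
Doubled: 2 × €44,440 = €88,880
Attorney fees: 30% of €88,880 = €26,664
Total before cap: €88,880 + €26,664 = €115,544
Cap at €67,200: €115,544 exceeds the cap → €67,200

Total recovery: €67,200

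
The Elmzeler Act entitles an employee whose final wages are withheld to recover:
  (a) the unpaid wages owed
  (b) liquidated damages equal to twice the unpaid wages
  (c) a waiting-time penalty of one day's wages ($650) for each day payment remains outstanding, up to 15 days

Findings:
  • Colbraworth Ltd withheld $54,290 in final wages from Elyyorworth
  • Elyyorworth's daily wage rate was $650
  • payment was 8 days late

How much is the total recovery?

Doubled: 2 × $54,290 = $108,580
Penalty days: min(8, 15) = 8
Waiting-time penalty: 8 × $650 = $5,200
Total award: $54,290 + $108,580 + $5,200 = $168,070

$168,070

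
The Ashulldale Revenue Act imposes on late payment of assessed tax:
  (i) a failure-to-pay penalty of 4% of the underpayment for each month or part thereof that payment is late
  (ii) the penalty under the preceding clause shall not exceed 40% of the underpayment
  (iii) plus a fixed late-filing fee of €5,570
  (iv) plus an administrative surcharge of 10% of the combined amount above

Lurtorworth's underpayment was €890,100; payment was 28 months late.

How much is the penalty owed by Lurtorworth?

Accrued rate: 4% × 28 = 112%, capped at 40% → 40%
Failure-to-pay penalty: 40% of €890,100 = €356,040
Penalty before surcharge: €356,040 + €5,570 = €361,610
Administrative surcharge: 10% of €361,610 = €36,161
Total penalty: €361,610 + €36,161 = €397,771

Penalty: €397,771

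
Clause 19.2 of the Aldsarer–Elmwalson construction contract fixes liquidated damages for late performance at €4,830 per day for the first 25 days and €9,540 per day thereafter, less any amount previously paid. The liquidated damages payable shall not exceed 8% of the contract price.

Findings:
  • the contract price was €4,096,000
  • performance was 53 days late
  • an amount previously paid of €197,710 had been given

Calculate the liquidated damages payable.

€190,160

First 25 days: 25 × €4,830 = €120,750
Remaining days: (53 − 25) × €9,540 = €267,120
Accrued per-day damages: €120,750 + €267,120 = €387,870
Less amount previously paid: €387,870 − €197,710 = €190,160
Cap: 8% of €4,096,000 = €327,680
Cap at €327,680: €190,160 is within the cap, no reduction.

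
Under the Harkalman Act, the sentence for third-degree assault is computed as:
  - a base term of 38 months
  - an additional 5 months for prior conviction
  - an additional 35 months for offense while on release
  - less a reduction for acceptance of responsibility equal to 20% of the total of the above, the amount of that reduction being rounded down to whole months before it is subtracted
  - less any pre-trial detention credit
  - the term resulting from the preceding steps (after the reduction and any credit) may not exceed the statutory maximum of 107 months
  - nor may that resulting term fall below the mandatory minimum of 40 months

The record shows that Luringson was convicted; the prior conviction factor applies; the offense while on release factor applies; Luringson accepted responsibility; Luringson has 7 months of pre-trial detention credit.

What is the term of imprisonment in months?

56 months

Prior conviction enhancement: +5 months
Offense while on release enhancement: +35 months
Adjusted term: 38 months + 5 months + 35 months = 78 months
Acceptance of responsibility reduction: 20% of 78 months = 15 months (rounded down)
After reduction: 78 − 15 = 63 months
Less pre-trial detention credit: 63 months − 7 months = 56 months
Cap at 107 months: 56 months is within the cap, no reduction.
Minimum 40 months: 56 months meets the minimum, no increase.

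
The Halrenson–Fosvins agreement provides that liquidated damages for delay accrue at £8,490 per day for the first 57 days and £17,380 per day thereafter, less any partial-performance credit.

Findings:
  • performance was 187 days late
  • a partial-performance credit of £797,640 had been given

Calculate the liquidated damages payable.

£1,945,690

First 57 days: 57 × £8,490 = £483,930
Remaining days: (187 − 57) × £17,380 = £2,259,400
Accrued per-day damages: £483,930 + £2,259,400 = £2,743,330
Less partial-performance credit: £2,743,330 − £797,640 = £1,945,690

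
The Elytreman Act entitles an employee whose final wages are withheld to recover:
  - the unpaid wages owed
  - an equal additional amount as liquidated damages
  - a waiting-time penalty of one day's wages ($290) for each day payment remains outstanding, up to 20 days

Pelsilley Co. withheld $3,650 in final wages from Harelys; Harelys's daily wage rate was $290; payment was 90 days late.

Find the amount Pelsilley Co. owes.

Liquidated damages (equal amount): $3,650
Penalty days: min(90, 20) = 20
Waiting-time penalty: 20 × $290 = $5,800
Total award: $3,650 + $3,650 + $5,800 = $13,100

$13,100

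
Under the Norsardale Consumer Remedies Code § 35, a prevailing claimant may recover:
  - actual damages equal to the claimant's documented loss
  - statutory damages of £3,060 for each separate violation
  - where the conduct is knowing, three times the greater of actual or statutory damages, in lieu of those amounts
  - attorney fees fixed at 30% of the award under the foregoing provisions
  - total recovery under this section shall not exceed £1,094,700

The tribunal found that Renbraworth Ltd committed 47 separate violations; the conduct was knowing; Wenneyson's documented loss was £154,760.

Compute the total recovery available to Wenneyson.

£603,564

Statutory damages: 47 × £3,060 = £143,820
Greater of actual damages (£154,760) or statutory damages (£143,820): £154,760
Trebled: 3 × £154,760 = £464,280
Attorney fees: 30% of £464,280 = £139,284
Total before cap: £464,280 + £139,284 = £603,564
Cap at £1,094,700: £603,564 is within the cap, no reduction.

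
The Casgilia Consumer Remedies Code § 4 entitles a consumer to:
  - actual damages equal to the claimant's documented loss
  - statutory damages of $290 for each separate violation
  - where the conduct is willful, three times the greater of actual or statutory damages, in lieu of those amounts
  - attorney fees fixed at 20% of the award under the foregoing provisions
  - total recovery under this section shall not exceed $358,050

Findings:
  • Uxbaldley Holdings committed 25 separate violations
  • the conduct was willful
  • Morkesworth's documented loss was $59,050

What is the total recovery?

$212,580

Statutory damages: 25 × $290 = $7,250
Greater of actual damages ($59,050) or statutory damages ($7,250): $59,050
Trebled: 3 × $59,050 = $177,150
Attorney fees: 20% of $177,150 = $35,430
Total before cap: $177,150 + $35,430 = $212,580
Cap at $358,050: $212,580 is within the cap, no reduction.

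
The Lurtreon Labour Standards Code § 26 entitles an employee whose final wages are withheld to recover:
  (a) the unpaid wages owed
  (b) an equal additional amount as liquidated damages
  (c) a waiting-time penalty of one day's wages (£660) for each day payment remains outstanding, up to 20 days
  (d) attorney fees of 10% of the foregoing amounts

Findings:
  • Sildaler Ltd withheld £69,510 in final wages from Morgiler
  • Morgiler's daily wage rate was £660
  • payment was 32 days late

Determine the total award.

Total award: £167,442

Liquidated damages (equal amount): £69,510
Penalty days: min(32, 20) = 20
Waiting-time penalty: 20 × £660 = £13,200
Subtotal: £69,510 + £69,510 + £13,200 = £152,220
Attorney fees: 10% of £152,220 = £15,222
Total award: £152,220 + £15,222 = £167,442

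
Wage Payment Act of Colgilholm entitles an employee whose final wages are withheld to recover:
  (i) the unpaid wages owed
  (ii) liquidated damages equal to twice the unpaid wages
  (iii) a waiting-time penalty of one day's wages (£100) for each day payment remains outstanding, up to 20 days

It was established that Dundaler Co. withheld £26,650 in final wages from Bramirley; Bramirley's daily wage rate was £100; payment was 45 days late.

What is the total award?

Doubled: 2 × £26,650 = £53,300
Penalty days: min(45, 20) = 20
Waiting-time penalty: 20 × £100 = £2,000
Total award: £26,650 + £53,300 + £2,000 = £81,950

£81,950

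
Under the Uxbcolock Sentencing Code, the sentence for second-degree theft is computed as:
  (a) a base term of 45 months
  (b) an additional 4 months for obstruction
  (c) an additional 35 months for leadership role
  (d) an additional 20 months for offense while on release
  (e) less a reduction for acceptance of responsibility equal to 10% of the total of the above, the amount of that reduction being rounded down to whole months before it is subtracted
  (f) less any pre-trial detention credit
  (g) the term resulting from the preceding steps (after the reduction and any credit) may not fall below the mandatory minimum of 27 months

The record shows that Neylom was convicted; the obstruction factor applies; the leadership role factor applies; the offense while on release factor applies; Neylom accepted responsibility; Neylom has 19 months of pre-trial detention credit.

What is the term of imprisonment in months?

Obstruction enhancement: +4 months
Leadership role enhancement: +35 months
Offense while on release enhancement: +20 months
Adjusted term: 45 months + 4 months + 35 months + 20 months = 104 months
Acceptance of responsibility reduction: 10% of 104 months = 10 months (rounded down)
After reduction: 104 − 10 = 94 months
Less pre-trial detention credit: 94 months − 19 months = 75 months
Minimum 27 months: 75 months meets the minimum, no increase.

75 months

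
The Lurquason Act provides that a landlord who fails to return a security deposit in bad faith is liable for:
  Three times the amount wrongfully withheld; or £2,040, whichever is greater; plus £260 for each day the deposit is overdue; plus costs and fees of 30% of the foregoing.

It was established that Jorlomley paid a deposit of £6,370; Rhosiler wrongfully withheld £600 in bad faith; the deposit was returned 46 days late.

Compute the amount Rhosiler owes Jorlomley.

Trebled: 3 × £600 = £1,800
Minimum £2,040: £1,800 is below the minimum → £2,040
Late-return penalty: 46 × £260 = £11,960
Damages plus late penalty: £2,040 + £11,960 = £14,000
Costs and fees: 30% of £14,000 = £4,200
Total recovery: £14,000 + £4,200 = £18,200

Recovery: £18,200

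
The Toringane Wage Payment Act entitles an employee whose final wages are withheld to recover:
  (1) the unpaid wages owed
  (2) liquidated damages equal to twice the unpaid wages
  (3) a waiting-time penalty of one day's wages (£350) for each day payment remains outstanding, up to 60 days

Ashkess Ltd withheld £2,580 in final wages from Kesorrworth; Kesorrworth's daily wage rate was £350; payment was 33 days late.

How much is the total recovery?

Total award: £19,290

Doubled: 2 × £2,580 = £5,160
Penalty days: min(33, 60) = 33
Waiting-time penalty: 33 × £350 = £11,550
Total award: £2,580 + £5,160 + £11,550 = £19,290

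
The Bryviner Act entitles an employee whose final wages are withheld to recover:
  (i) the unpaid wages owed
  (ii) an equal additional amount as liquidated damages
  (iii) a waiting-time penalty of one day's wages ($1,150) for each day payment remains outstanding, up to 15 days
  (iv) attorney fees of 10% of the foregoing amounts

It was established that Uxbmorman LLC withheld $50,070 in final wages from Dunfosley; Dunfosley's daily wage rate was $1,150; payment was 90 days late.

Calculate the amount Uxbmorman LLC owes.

Liquidated damages (equal amount): $50,070
Penalty days: min(90, 15) = 15
Waiting-time penalty: 15 × $1,150 = $17,250
Subtotal: $50,070 + $50,070 + $17,250 = $117,390
Attorney fees: 10% of $117,390 = $11,739
Total award: $117,390 + $11,739 = $129,129

$129,129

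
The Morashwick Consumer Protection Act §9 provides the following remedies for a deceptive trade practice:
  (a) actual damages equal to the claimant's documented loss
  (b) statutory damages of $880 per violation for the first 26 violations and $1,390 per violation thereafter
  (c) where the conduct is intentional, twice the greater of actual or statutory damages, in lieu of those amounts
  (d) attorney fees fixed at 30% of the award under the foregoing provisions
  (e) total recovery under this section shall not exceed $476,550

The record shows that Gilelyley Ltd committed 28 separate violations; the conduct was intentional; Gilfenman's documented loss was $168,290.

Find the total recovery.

$437,554

First 26 violations: 26 × $880 = $22,880
Remaining violations: (28 − 26) × $1,390 = $2,780
Statutory damages: $22,880 + $2,780 = $25,660
Greater of actual damages ($168,290) or statutory damages ($25,660): $168,290
Doubled: 2 × $168,290 = $336,580
Attorney fees: 30% of $336,580 = $100,974
Total before cap: $336,580 + $100,974 = $437,554
Cap at $476,550: $437,554 is within the cap, no reduction.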